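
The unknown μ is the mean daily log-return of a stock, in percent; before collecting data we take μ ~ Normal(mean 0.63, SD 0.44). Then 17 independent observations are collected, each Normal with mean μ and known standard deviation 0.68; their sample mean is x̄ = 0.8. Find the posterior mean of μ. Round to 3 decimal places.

Posterior mean ≈ 0.779

With known σ, the Normal prior is conjugate. Weight on the data is w = (n/σ²)/(n/σ² + 1/τ₀²) = 36.7647/(36.7647+5.16529) = 0.87681.
Posterior mean = w·x̄ + (1−w)·μ₀ = 0.87681·0.8 + 0.12319·0.63 = 0.779.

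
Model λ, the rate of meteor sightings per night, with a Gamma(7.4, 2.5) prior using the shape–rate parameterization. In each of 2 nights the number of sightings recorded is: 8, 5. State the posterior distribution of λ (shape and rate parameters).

Posterior: Gamma(shape=20.4, rate=4.5)

The Poisson likelihood adds the total count to the shape and the number of exposure periods to the rate. Here ∑xᵢ = 13 and n = 2, so shape 7.4→20.4 and rate 2.5→4.5.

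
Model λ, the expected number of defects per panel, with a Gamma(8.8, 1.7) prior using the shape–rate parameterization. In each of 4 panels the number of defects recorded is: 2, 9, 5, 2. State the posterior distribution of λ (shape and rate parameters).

The Poisson likelihood adds the total count to the shape and the number of exposure periods to the rate. Here ∑xᵢ = 18 and n = 4, so shape 8.8→26.8 and rate 1.7→5.7.

Posterior: Gamma(shape=26.8, rate=5.7)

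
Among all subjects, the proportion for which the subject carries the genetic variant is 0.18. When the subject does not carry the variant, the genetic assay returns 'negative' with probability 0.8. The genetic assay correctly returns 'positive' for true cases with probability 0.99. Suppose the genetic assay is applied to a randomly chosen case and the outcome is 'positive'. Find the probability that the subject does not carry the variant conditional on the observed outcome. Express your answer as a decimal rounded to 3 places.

Write H for 'the subject carries the genetic variant'. Prior odds H:¬H = 0.18/0.82 = 0.21951. For the 'positive' outcome, the likelihood ratio is 0.99/0.2 = 4.9500.
Posterior odds = 0.21951 × 4.9500 = 1.0866, so P(H|E) = 1.0866/(1+1.0866) = 0.521. Then P(¬H|E) = 1 − 0.521 = 0.479.

P(¬H | E) ≈ 0.479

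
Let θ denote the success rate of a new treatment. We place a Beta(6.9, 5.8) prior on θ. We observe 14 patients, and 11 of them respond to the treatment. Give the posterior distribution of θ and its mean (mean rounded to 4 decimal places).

Posterior: Beta(17.9, 8.8); mean ≈ 0.6704

The binomial likelihood is conjugate to the Beta prior: with 11 successes and 3 failures, the posterior is Beta(6.9+11, 5.8+3) = Beta(17.9, 8.8).
E[θ | data] = 17.9/(17.9+8.8) = 0.6704.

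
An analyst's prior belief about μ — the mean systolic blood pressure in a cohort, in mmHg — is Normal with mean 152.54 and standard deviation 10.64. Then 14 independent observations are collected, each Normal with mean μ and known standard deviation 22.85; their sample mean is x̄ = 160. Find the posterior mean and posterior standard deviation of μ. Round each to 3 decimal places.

Posterior mean ≈ 158.151; posterior SD ≈ 5.297

Prior precision 1/τ₀² = 1/10.64² = 0.00883317; data precision n/σ² = 14/22.85² = 0.0268136.
Posterior precision = 0.00883317 + 0.0268136 = 0.0356468, giving posterior SD = 1/√0.0356468 = 5.297.
Posterior mean = (0.00883317·152.54 + 0.0268136·160) / 0.0356468 = 158.151.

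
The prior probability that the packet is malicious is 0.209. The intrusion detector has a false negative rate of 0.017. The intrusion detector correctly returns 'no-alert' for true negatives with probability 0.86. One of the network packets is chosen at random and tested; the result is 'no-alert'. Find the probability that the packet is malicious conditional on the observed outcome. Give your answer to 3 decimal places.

Let H be the event that the packet is malicious. P(H) = 0.209, so P(¬H) = 0.791. With E the 'no-alert' result, P(E|H) = 0.017 and P(E|¬H) = 0.86.
P(E) = 0.017·0.209 + 0.86·0.791 = 0.0035530 + 0.68026 = 0.68381.
By Bayes' theorem, P(H|E) = 0.0035530 / 0.68381 = 0.005.

P(H | E) ≈ 0.005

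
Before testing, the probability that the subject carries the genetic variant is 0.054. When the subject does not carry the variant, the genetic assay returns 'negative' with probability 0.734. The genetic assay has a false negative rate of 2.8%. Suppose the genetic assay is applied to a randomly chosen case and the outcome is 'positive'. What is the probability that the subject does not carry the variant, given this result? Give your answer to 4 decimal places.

P(¬H | E) ≈ 0.8274

Let H be the event that the subject carries the genetic variant. P(H) = 0.054, so P(¬H) = 0.946. With E the 'positive' result, P(E|H) = 0.972 and P(E|¬H) = 0.266.
P(E) = 0.972·0.054 + 0.266·0.946 = 0.052488 + 0.25164 = 0.30412.
By Bayes' theorem, P(H|E) = 0.052488 / 0.30412 = 0.1726. Hence P(¬H|E) = 1 − 0.1726 = 0.8274.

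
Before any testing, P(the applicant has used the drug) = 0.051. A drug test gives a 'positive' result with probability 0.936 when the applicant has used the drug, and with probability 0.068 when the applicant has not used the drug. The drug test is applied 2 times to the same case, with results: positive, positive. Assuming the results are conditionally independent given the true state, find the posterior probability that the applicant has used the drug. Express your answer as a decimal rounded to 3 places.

Posterior P(H) ≈ 0.911

Let H be the event that the applicant has used the drug; start with P(H) = 0.051. P('positive'|H) = 0.936, P('positive'|¬H) = 0.068.
Update on result 1 ('positive'): P(H) ← 0.936·0.0510 / (0.936·0.0510 + 0.068·0.9490) = 0.047736/0.11227 = 0.4252.
Update on result 2 ('positive'): P(H) ← 0.936·0.4252 / (0.936·0.4252 + 0.068·0.5748) = 0.39798/0.43707 = 0.9106.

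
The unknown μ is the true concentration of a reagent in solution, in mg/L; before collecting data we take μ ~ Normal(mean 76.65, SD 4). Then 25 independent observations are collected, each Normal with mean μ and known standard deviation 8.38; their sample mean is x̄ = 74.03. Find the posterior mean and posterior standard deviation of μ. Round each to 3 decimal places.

With known σ, the Normal prior is conjugate. Weight on the data is w = (n/σ²)/(n/σ² + 1/τ₀²) = 0.356002/(0.356002+0.0625000) = 0.85066.
Posterior mean = w·x̄ + (1−w)·μ₀ = 0.85066·74.03 + 0.14934·76.65 = 74.421. Posterior variance = 1/(0.356002+0.0625000) = 2.38948, so SD = 1.546.

Posterior mean ≈ 74.421; posterior SD ≈ 1.546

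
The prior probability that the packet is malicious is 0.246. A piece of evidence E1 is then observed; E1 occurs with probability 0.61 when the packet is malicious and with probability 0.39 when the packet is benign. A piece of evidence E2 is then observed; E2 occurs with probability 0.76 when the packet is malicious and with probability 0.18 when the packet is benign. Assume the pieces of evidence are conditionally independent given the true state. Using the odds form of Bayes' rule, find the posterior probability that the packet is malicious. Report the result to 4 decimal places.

Posterior probability ≈ 0.6830

Prior odds = 0.246/(1−0.246) = 0.32626.
Likelihood ratio for E1 = 0.61/0.39 = 1.5641.
Likelihood ratio for E2 = 0.76/0.18 = 4.2222.
Posterior odds = prior odds × LR₁ × LR₂ = 2.1546.
Posterior probability = odds/(1+odds) = 2.1546/3.1546 = 0.6830.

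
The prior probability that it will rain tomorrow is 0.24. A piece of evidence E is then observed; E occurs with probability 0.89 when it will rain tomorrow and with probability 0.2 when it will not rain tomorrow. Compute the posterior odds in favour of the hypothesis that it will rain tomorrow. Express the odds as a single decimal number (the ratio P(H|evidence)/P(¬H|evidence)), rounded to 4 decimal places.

Prior odds = 0.24/(1−0.24) = 0.31579.
Likelihood ratio for E = 0.89/0.2 = 4.4500.
Posterior odds = prior odds × LR = 1.4053.

Posterior odds ≈ 1.4053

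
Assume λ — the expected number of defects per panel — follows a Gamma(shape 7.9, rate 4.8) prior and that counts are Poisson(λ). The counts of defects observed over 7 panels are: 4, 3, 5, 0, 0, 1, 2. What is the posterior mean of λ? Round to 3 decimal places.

The Poisson likelihood adds the total count to the shape and the number of exposure periods to the rate. Here ∑xᵢ = 15 and n = 7, so shape 7.9→22.9 and rate 4.8→11.8.
Posterior mean = shape/rate = 22.9/11.8 = 1.941.

Posterior mean ≈ 1.941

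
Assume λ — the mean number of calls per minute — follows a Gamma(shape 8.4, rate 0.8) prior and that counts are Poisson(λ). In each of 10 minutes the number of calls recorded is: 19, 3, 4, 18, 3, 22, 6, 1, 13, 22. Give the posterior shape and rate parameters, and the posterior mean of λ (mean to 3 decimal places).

Posterior: Gamma(shape=119.4, rate=10.8); mean ≈ 11.056

Total count ∑xᵢ = 111 over n = 10 minutes.
Gamma is conjugate to the Poisson likelihood: posterior is Gamma(shape = 8.4+111 = 119.4, rate = 0.8+10 = 10.8).
Posterior mean = shape/rate = 119.4/10.8 = 11.056.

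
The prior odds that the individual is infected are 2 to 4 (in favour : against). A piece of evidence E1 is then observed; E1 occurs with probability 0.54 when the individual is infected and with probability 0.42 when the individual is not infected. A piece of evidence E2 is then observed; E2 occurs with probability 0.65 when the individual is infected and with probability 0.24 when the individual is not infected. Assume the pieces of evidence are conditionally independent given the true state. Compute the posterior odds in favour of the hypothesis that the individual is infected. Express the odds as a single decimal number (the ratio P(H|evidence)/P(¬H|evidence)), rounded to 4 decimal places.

Prior odds = 2/4 = 0.50000. In log-odds, ln(0.50000) = -0.69315.
Add log likelihood ratios: ln(1.2857) + ln(2.7083) = 1.2476.
Posterior log-odds = 0.55450, so posterior odds = exp(0.55450) = 1.7411.

Posterior odds ≈ 1.7411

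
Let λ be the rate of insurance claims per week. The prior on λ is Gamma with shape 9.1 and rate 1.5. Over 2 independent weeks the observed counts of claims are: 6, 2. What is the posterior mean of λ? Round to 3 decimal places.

The Poisson likelihood adds the total count to the shape and the number of exposure periods to the rate. Here ∑xᵢ = 8 and n = 2, so shape 9.1→17.1 and rate 1.5→3.5.
E[λ | data] = 17.1/3.5 = 4.886.

Posterior mean ≈ 4.886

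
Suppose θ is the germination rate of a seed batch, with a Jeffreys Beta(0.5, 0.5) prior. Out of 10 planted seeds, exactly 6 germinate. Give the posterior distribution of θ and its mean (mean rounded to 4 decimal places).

Observing 6 successes and 4 failures updates Beta(0.5, 0.5) by adding the success and failure counts to the two shape parameters: α = 0.5+6 = 6.5, β = 0.5+4 = 4.5.
E[θ | data] = 6.5/(6.5+4.5) = 0.5909.

Posterior: Beta(6.5, 4.5); mean ≈ 0.5909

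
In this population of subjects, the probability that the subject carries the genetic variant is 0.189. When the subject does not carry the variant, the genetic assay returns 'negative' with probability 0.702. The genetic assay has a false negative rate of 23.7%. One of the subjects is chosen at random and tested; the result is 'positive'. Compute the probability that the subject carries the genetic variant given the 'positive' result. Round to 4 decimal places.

Let H be the event that the subject carries the genetic variant. P(H) = 0.189, so P(¬H) = 0.811. With E the 'positive' result, P(E|H) = 0.763 and P(E|¬H) = 0.298.
P(E) = 0.763·0.189 + 0.298·0.811 = 0.14421 + 0.24168 = 0.38588.
By Bayes' theorem, P(H|E) = 0.14421 / 0.38588 = 0.3737.

P(H | E) ≈ 0.3737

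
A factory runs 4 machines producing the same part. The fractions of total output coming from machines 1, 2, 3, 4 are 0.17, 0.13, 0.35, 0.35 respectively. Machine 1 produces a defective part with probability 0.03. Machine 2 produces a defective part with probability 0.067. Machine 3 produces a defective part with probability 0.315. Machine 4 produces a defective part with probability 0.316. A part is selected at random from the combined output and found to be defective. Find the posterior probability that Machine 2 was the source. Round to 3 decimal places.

P(defective|M1) = 0.03; P(defective|M2) = 0.067; P(defective|M3) = 0.315; P(defective|M4) = 0.316.
Prior × likelihood for each source: 0.17·0.03=0.005100, 0.13·0.067=0.008710, 0.35·0.315=0.1102, 0.35·0.316=0.1106. Summing gives P(defective) = 0.23466.
P(Machine 2 | defective) = 0.008710 / 0.23466 = 0.037.

Posterior probability ≈ 0.037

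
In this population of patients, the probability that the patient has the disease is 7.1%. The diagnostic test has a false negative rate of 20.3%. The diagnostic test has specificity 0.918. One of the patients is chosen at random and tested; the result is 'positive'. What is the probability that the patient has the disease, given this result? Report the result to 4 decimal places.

P(H | E) ≈ 0.4262

Write H for 'the patient has the disease'. Prior odds H:¬H = 0.071/0.929 = 0.076426. For the 'positive' outcome, the likelihood ratio is 0.797/0.082 = 9.7195.
Posterior odds = 0.076426 × 9.7195 = 0.74283, so P(H|E) = 0.74283/(1+0.74283) = 0.4262.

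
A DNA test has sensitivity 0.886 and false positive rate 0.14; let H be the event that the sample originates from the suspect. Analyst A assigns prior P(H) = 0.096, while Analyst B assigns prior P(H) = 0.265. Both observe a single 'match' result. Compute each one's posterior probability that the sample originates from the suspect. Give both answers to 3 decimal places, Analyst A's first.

Analyst A: 0.402; Analyst B: 0.695

P('+'|H) = 0.886, P('+'|¬H) = 0.14.
Analyst A: numerator 0.886·0.096 = 0.085056; evidence = 0.085056+0.14·0.904 = 0.21162; posterior = 0.402.
Analyst B: numerator 0.886·0.265 = 0.23479; evidence = 0.23479+0.14·0.735 = 0.33769; posterior = 0.695.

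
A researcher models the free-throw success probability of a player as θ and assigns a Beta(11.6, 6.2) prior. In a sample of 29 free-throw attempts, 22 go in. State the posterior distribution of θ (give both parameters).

Posterior: Beta(33.6, 13.2)

Observing 22 successes and 7 failures updates Beta(11.6, 6.2) by adding the success and failure counts to the two shape parameters: α = 11.6+22 = 33.6, β = 6.2+7 = 13.2.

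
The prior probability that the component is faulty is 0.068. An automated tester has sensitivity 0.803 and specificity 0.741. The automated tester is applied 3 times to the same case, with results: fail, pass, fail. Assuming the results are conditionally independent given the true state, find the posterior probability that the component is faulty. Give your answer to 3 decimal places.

Posterior P(H) ≈ 0.157

Let H be the event that the component is faulty; start with P(H) = 0.068. P('fail'|H) = 0.803, P('fail'|¬H) = 0.259.
Update on result 1 ('fail'): P(H) ← 0.803·0.0680 / (0.803·0.0680 + 0.259·0.9320) = 0.054604/0.29599 = 0.1845.
Update on result 2 ('pass'): P(H) ← 0.197·0.1845 / (0.197·0.1845 + 0.741·0.8155) = 0.036342/0.64064 = 0.0567.
Update on result 3 ('fail'): P(H) ← 0.803·0.0567 / (0.803·0.0567 + 0.259·0.9433) = 0.045552/0.28986 = 0.1572.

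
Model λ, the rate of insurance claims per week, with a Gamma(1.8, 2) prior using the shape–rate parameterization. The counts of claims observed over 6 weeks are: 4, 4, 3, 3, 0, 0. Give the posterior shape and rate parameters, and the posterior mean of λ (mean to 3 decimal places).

Total count ∑xᵢ = 14 over n = 6 weeks.
Gamma is conjugate to the Poisson likelihood: posterior is Gamma(shape = 1.8+14 = 15.8, rate = 2+6 = 8).
E[λ | data] = 15.8/8 = 1.975.

Posterior: Gamma(shape=15.8, rate=8); mean ≈ 1.975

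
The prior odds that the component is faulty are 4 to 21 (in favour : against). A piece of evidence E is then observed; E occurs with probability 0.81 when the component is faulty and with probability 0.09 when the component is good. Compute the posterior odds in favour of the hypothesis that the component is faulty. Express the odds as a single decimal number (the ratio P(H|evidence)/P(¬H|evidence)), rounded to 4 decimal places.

Posterior odds ≈ 1.7143

Prior odds = 4/21 = 0.19048.
Likelihood ratio for E = 0.81/0.09 = 9.0000.
Posterior odds = prior odds × LR = 1.7143.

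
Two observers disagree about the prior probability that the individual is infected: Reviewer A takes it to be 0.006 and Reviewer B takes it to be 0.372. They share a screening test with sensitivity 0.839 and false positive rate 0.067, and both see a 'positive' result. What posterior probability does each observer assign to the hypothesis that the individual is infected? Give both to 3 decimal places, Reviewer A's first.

P('+'|H) = 0.839, P('+'|¬H) = 0.067.
Reviewer A: numerator 0.839·0.006 = 0.0050340; evidence = 0.0050340+0.067·0.994 = 0.071632; posterior = 0.070.
Reviewer B: numerator 0.839·0.372 = 0.31211; evidence = 0.31211+0.067·0.628 = 0.35418; posterior = 0.881.

Reviewer A: 0.070; Reviewer B: 0.881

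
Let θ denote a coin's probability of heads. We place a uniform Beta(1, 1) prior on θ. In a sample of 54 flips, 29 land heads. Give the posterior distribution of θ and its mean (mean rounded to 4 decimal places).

Posterior: Beta(30, 26); mean ≈ 0.5357

The binomial likelihood is conjugate to the Beta prior: with 29 successes and 25 failures, the posterior is Beta(1+29, 1+25) = Beta(30, 26).
Posterior mean = α/(α+β) = 30/56 = 0.5357.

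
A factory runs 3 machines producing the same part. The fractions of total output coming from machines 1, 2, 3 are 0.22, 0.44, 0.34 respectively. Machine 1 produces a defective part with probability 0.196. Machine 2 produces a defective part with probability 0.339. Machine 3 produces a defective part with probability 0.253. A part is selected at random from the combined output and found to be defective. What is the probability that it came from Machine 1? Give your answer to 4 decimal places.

P(defective|M1) = 0.196; P(defective|M2) = 0.339; P(defective|M3) = 0.253.
Prior × likelihood for each source: 0.22·0.196=0.04312, 0.44·0.339=0.1492, 0.34·0.253=0.08602. Summing gives P(defective) = 0.27830.
P(Machine 1 | defective) = 0.04312 / 0.27830 = 0.1549.

Posterior probability ≈ 0.1549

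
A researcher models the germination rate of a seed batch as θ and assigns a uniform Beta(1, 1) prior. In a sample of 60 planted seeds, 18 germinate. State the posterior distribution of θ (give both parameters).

Posterior: Beta(19, 43)

The binomial likelihood is conjugate to the Beta prior: with 18 successes and 42 failures, the posterior is Beta(1+18, 1+42) = Beta(19, 43).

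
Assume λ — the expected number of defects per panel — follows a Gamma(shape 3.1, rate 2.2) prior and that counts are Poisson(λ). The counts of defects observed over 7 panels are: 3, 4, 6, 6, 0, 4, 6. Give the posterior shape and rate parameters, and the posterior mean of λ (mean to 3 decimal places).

Posterior: Gamma(shape=32.1, rate=9.2); mean ≈ 3.489

The Poisson likelihood adds the total count to the shape and the number of exposure periods to the rate. Here ∑xᵢ = 29 and n = 7, so shape 3.1→32.1 and rate 2.2→9.2.
Posterior mean = shape/rate = 32.1/9.2 = 3.489.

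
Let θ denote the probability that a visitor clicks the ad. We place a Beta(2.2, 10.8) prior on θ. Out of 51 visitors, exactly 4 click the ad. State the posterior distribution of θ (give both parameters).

Posterior: Beta(6.2, 57.8)

Observing 4 successes and 47 failures updates Beta(2.2, 10.8) by adding the success and failure counts to the two shape parameters: α = 2.2+4 = 6.2, β = 10.8+47 = 57.8.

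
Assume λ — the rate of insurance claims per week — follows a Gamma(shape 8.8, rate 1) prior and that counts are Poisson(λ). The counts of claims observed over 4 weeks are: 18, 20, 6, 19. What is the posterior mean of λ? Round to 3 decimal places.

The Poisson likelihood adds the total count to the shape and the number of exposure periods to the rate. Here ∑xᵢ = 63 and n = 4, so shape 8.8→71.8 and rate 1→5.
E[λ | data] = 71.8/5 = 14.360.

Posterior mean ≈ 14.360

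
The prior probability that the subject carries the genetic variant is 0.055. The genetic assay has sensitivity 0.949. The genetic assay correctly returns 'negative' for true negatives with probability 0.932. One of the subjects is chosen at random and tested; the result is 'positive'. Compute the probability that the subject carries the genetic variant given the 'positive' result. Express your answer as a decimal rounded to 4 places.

P(H | E) ≈ 0.4482

Let H be the event that the subject carries the genetic variant. P(H) = 0.055, so P(¬H) = 0.945. With E the 'positive' result, P(E|H) = 0.949 and P(E|¬H) = 0.068.
P(E) = 0.949·0.055 + 0.068·0.945 = 0.052195 + 0.064260 = 0.11646.
By Bayes' theorem, P(H|E) = 0.052195 / 0.11646 = 0.4482.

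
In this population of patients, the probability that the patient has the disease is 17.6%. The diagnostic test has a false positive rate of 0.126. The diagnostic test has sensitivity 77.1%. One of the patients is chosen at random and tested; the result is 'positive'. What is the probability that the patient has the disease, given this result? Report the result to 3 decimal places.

P(H | E) ≈ 0.567

Let H be the event that the patient has the disease. P(H) = 0.176, so P(¬H) = 0.824. With E the 'positive' result, P(E|H) = 0.771 and P(E|¬H) = 0.126.
P(E) = 0.771·0.176 + 0.126·0.824 = 0.13570 + 0.10382 = 0.23952.
By Bayes' theorem, P(H|E) = 0.13570 / 0.23952 = 0.567.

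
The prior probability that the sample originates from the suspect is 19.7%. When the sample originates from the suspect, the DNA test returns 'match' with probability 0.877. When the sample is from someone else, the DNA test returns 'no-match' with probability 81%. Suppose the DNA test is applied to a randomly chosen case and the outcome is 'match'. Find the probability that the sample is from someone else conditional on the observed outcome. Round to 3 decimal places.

P(¬H | E) ≈ 0.469

Write H for 'the sample originates from the suspect'. Prior odds H:¬H = 0.197/0.803 = 0.24533. For the 'match' outcome, the likelihood ratio is 0.877/0.19 = 4.6158.
Posterior odds = 0.24533 × 4.6158 = 1.1324, so P(H|E) = 1.1324/(1+1.1324) = 0.531. Then P(¬H|E) = 1 − 0.531 = 0.469.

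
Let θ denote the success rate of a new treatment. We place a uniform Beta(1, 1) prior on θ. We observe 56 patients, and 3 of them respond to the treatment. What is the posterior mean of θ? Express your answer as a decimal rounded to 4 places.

Observing 3 successes and 53 failures updates Beta(1, 1) by adding the success and failure counts to the two shape parameters: α = 1+3 = 4, β = 1+53 = 54.
E[θ | data] = 4/(4+54) = 0.0690.

Posterior mean ≈ 0.0690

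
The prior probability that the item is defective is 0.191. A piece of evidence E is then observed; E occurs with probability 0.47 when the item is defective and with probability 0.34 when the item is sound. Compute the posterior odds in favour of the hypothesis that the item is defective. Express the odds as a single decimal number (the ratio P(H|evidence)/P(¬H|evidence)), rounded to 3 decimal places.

Posterior odds ≈ 0.326

Prior odds = 0.191/(1−0.191) = 0.23609.
Likelihood ratio for E = 0.47/0.34 = 1.3824.
Posterior odds = prior odds × LR = 0.32637.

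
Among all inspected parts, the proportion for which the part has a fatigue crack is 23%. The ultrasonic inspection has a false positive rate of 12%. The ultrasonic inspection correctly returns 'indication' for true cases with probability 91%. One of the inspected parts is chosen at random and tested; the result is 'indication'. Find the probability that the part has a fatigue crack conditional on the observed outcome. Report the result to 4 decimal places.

P(H | E) ≈ 0.6937

Let H be the event that the part has a fatigue crack. P(H) = 0.23, so P(¬H) = 0.77. With E the 'indication' result, P(E|H) = 0.91 and P(E|¬H) = 0.12.
P(E) = 0.91·0.23 + 0.12·0.77 = 0.20930 + 0.092400 = 0.30170.
By Bayes' theorem, P(H|E) = 0.20930 / 0.30170 = 0.6937.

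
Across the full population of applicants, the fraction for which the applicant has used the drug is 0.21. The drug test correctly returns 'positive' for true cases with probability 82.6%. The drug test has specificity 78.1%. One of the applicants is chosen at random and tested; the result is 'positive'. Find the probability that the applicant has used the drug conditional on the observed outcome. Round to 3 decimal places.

Write H for 'the applicant has used the drug'. Prior odds H:¬H = 0.21/0.79 = 0.26582. For the 'positive' outcome, the likelihood ratio is 0.826/0.219 = 3.7717.
Posterior odds = 0.26582 × 3.7717 = 1.0026, so P(H|E) = 1.0026/(1+1.0026) = 0.501.

P(H | E) ≈ 0.501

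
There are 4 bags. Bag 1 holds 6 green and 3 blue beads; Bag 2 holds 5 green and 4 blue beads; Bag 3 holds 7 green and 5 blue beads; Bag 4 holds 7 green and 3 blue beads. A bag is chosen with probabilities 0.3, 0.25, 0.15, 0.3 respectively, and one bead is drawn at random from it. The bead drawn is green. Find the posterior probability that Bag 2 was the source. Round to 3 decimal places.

P(green|Bag 1) = 0.6667; P(green|Bag 2) = 0.5556; P(green|Bag 3) = 0.5833; P(green|Bag 4) = 0.7.
Prior × likelihood for each source: 0.3·0.6667=0.2000, 0.25·0.5556=0.1389, 0.15·0.5833=0.08750, 0.3·0.7=0.2100. Summing gives P(green) = 0.63639.
P(Bag 2 | green) = 0.1389 / 0.63639 = 0.218.

Posterior probability ≈ 0.218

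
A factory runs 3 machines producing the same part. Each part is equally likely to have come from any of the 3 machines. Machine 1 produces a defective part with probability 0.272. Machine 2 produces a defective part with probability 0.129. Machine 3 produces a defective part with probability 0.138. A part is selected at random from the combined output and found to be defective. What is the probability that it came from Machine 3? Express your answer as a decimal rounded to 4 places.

Posterior probability ≈ 0.2560

P(defective|M1) = 0.272; P(defective|M2) = 0.129; P(defective|M3) = 0.138.
Prior × likelihood for each source: 0.333333·0.272=0.09067, 0.333333·0.129=0.04300, 0.333333·0.138=0.04600. Summing gives P(defective) = 0.17967.
P(Machine 3 | defective) = 0.04600 / 0.17967 = 0.2560.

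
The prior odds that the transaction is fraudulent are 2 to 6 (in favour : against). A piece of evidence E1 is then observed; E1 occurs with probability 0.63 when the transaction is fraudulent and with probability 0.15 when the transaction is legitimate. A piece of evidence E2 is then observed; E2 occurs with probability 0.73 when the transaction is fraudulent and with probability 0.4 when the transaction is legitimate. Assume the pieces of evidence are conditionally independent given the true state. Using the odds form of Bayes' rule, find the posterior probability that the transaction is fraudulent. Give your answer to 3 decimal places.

Posterior probability ≈ 0.719

Prior odds = 2/6 = 0.33333.
Likelihood ratio for E1 = 0.63/0.15 = 4.2000.
Likelihood ratio for E2 = 0.73/0.4 = 1.8250.
Posterior odds = prior odds × LR₁ × LR₂ = 2.5550.
Posterior probability = odds/(1+odds) = 2.5550/3.5550 = 0.719.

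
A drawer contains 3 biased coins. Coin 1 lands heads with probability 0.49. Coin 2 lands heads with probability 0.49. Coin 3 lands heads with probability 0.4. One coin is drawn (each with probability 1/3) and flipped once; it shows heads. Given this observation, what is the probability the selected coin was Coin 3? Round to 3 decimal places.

Tabulate prior·likelihood by source: [1] prior 0.333333, lik 0.49, product 0.1633; [2] prior 0.333333, lik 0.49, product 0.1633; [3] prior 0.333333, lik 0.4, product 0.1333.
Normalizing constant = 0.46000; the posterior for Coin 3 is its product over the sum, 0.1333/0.46000 = 0.290.

Posterior probability ≈ 0.290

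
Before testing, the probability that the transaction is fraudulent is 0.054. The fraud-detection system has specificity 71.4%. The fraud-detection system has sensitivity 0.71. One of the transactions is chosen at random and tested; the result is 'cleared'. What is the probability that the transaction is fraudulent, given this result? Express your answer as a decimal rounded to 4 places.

P(H | E) ≈ 0.0227

Write H for 'the transaction is fraudulent'. Prior odds H:¬H = 0.054/0.946 = 0.057082. For the 'cleared' outcome, the likelihood ratio is 0.29/0.714 = 0.40616.
Posterior odds = 0.057082 × 0.40616 = 0.023185, so P(H|E) = 0.023185/(1+0.023185) = 0.0227.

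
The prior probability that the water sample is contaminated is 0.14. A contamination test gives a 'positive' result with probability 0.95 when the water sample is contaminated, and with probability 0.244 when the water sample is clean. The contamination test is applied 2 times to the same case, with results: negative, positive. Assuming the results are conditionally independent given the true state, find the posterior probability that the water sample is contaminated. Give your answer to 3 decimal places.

With H the event that the water sample is contaminated, the joint likelihood of the observed sequence is P(data|H) = 0.05·0.95 = 0.047500 and P(data|¬H) = 0.756·0.244 = 0.18446.
Bayes: P(H|data) = 0.14·0.047500 / (0.14·0.047500 + 0.86·0.18446) = 0.0066500/0.16529 = 0.0402.

Posterior P(H) ≈ 0.040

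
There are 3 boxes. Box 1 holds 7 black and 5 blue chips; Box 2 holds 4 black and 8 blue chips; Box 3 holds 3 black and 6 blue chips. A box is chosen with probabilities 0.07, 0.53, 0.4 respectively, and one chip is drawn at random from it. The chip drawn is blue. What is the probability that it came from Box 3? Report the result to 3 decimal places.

Tabulate prior·likelihood by source: [1] prior 0.07, lik 0.4167, product 0.02917; [2] prior 0.53, lik 0.6667, product 0.3533; [3] prior 0.4, lik 0.6667, product 0.2667.
Normalizing constant = 0.64917; the posterior for Box 3 is its product over the sum, 0.2667/0.64917 = 0.411.

Posterior probability ≈ 0.411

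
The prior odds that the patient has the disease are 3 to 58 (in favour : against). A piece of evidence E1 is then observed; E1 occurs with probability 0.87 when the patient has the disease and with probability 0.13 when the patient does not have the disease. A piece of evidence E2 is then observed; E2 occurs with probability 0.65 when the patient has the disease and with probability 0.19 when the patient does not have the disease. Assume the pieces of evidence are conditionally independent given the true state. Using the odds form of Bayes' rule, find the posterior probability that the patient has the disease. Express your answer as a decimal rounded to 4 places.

Prior odds = 3/58 = 0.051724. In log-odds, ln(0.051724) = -2.9618.
Add log likelihood ratios: ln(6.6923) + ln(3.4211) = 3.1309.
Posterior log-odds = 0.16908, so posterior odds = exp(0.16908) = 1.1842. Converting, P(H|E) = 1.1842/2.1842 = 0.5422.

Posterior probability ≈ 0.5422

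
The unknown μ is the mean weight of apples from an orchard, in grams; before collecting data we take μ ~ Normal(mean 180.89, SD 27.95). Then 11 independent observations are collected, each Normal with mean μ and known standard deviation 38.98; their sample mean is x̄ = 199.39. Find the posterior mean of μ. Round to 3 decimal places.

With known σ, the Normal prior is conjugate. Weight on the data is w = (n/σ²)/(n/σ² + 1/τ₀²) = 0.00723951/(0.00723951+0.00128008) = 0.84975.
Posterior mean = w·x̄ + (1−w)·μ₀ = 0.84975·199.39 + 0.15025·180.89 = 196.610.

Posterior mean ≈ 196.610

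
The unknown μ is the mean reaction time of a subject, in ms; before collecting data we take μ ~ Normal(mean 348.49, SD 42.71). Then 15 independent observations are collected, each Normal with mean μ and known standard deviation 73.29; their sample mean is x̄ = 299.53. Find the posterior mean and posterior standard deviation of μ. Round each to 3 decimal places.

Posterior mean ≈ 307.564; posterior SD ≈ 17.301

With known σ, the Normal prior is conjugate. Weight on the data is w = (n/σ²)/(n/σ² + 1/τ₀²) = 0.00279256/(0.00279256+0.00054820) = 0.83590.
Posterior mean = w·x̄ + (1−w)·μ₀ = 0.83590·299.53 + 0.16410·348.49 = 307.564. Posterior variance = 1/(0.00279256+0.00054820) = 299.333, so SD = 17.301.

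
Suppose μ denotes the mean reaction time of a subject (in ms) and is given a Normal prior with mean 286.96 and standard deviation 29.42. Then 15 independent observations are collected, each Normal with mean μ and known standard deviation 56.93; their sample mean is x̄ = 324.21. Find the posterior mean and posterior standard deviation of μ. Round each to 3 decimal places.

Posterior mean ≈ 316.769; posterior SD ≈ 13.149

With known σ, the Normal prior is conjugate. Weight on the data is w = (n/σ²)/(n/σ² + 1/τ₀²) = 0.00462817/(0.00462817+0.00115535) = 0.80023.
Posterior mean = w·x̄ + (1−w)·μ₀ = 0.80023·324.21 + 0.19977·286.96 = 316.769. Posterior variance = 1/(0.00462817+0.00115535) = 172.905, so SD = 13.149.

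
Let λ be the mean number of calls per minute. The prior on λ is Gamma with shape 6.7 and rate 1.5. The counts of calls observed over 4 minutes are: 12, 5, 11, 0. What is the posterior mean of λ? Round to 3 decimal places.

Posterior mean ≈ 6.309

Total count ∑xᵢ = 28 over n = 4 minutes.
Gamma is conjugate to the Poisson likelihood: posterior is Gamma(shape = 6.7+28 = 34.7, rate = 1.5+4 = 5.5).
Posterior mean = shape/rate = 34.7/5.5 = 6.309.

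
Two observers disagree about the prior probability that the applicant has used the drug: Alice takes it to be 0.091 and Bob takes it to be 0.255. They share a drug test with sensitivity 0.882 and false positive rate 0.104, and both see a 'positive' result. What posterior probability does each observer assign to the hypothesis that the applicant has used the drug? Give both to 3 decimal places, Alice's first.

The likelihood ratio for a 'positive' result is 0.882/0.104 = 8.4808.
Alice: prior odds 0.091/0.909 = 0.10011; posterior odds 0.84901; posterior probability 0.459.
Bob: prior odds 0.255/0.745 = 0.34228; posterior odds 2.9028; posterior probability 0.744.

Alice: 0.459; Bob: 0.744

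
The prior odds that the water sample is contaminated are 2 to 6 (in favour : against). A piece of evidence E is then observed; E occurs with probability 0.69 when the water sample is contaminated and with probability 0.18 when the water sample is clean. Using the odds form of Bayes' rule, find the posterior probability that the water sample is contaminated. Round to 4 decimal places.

Posterior probability ≈ 0.5610

Prior odds = 2/6 = 0.33333.
Likelihood ratio for E = 0.69/0.18 = 3.8333.
Posterior odds = prior odds × LR = 1.2778.
Posterior probability = odds/(1+odds) = 1.2778/2.2778 = 0.5610.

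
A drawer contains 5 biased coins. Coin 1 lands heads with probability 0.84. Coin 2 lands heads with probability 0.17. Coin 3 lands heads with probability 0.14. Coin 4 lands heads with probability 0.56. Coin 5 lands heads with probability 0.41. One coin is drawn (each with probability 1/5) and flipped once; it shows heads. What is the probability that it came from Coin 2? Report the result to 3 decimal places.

Tabulate prior·likelihood by source: [1] prior 0.2, lik 0.84, product 0.1680; [2] prior 0.2, lik 0.17, product 0.03400; [3] prior 0.2, lik 0.14, product 0.02800; [4] prior 0.2, lik 0.56, product 0.1120; [5] prior 0.2, lik 0.41, product 0.08200.
Normalizing constant = 0.42400; the posterior for Coin 2 is its product over the sum, 0.03400/0.42400 = 0.080.

Posterior probability ≈ 0.080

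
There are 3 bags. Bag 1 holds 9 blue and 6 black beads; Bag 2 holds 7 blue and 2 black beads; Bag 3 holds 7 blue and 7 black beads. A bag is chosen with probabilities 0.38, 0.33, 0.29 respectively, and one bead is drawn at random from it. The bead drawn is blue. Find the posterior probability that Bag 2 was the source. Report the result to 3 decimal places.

P(blue|Bag 1) = 0.6; P(blue|Bag 2) = 0.7778; P(blue|Bag 3) = 0.5.
Prior × likelihood for each source: 0.38·0.6=0.2280, 0.33·0.7778=0.2567, 0.29·0.5=0.1450. Summing gives P(blue) = 0.62967.
P(Bag 2 | blue) = 0.2567 / 0.62967 = 0.408.

Posterior probability ≈ 0.408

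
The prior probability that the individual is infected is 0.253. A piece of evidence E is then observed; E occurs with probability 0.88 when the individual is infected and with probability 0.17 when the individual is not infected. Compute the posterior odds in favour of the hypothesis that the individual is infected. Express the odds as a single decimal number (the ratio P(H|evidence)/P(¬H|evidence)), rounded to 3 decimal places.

Posterior odds ≈ 1.753

Prior odds = 0.253/(1−0.253) = 0.33869.
Likelihood ratio for E = 0.88/0.17 = 5.1765.
Posterior odds = prior odds × LR = 1.7532.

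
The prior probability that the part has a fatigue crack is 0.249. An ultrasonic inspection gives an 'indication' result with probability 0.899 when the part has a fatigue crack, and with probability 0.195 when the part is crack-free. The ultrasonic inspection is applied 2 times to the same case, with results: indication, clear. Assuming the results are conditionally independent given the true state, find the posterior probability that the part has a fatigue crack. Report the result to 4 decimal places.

Posterior P(H) ≈ 0.1609

With H the event that the part has a fatigue crack, the joint likelihood of the observed sequence is P(data|H) = 0.899·0.101 = 0.090799 and P(data|¬H) = 0.195·0.805 = 0.15698.
Bayes: P(H|data) = 0.249·0.090799 / (0.249·0.090799 + 0.751·0.15698) = 0.022609/0.14050 = 0.1609.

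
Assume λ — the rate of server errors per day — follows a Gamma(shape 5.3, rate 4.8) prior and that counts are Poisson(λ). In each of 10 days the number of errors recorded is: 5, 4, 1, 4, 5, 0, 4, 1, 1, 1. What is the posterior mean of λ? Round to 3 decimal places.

The Poisson likelihood adds the total count to the shape and the number of exposure periods to the rate. Here ∑xᵢ = 26 and n = 10, so shape 5.3→31.3 and rate 4.8→14.8.
Posterior mean = shape/rate = 31.3/14.8 = 2.115.

Posterior mean ≈ 2.115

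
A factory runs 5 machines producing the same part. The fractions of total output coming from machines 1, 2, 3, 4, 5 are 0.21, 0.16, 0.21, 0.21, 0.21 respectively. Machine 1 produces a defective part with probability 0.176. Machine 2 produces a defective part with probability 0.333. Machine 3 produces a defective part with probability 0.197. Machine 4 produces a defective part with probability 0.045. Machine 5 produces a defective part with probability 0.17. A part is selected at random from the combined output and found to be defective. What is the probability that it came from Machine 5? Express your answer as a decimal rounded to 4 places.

P(defective|M1) = 0.176; P(defective|M2) = 0.333; P(defective|M3) = 0.197; P(defective|M4) = 0.045; P(defective|M5) = 0.17.
Prior × likelihood for each source: 0.21·0.176=0.03696, 0.16·0.333=0.05328, 0.21·0.197=0.04137, 0.21·0.045=0.009450, 0.21·0.17=0.03570. Summing gives P(defective) = 0.17676.
P(Machine 5 | defective) = 0.03570 / 0.17676 = 0.2020.

Posterior probability ≈ 0.2020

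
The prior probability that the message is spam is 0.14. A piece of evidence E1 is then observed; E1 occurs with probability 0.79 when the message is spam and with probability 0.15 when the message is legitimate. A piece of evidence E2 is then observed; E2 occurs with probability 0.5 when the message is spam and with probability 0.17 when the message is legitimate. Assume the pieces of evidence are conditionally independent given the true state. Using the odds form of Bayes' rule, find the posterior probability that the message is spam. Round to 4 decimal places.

Posterior probability ≈ 0.7160

Prior odds = 0.14/(1−0.14) = 0.16279. In log-odds, ln(0.16279) = -1.8153.
Add log likelihood ratios: ln(5.2667) + ln(2.9412) = 2.7402.
Posterior log-odds = 0.92492, so posterior odds = exp(0.92492) = 2.5217. Converting, P(H|E) = 2.5217/3.5217 = 0.7160.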